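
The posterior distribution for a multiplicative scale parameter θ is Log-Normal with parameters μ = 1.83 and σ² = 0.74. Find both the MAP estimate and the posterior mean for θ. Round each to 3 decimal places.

Mode = exp(μ − σ²) = exp(1.09) = 2.974.
Mean = exp(μ + σ²/2) = exp(2.200) = 9.025.
Right-skewed posterior ⇒ mode < mean.

MAP = 2.974, posterior mean = 9.025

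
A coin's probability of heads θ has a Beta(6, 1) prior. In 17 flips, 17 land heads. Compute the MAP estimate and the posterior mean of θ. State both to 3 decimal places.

MAP = 1.000, posterior mean = 0.958

Posterior: Beta(6+17, 1+0) = Beta(23, 1).
Since β = 1 ≤ 1 and α > 1, the Beta density is monotone increasing on [0,1]; the mode is at 1.
Mean = 23/(23+1) = 0.958.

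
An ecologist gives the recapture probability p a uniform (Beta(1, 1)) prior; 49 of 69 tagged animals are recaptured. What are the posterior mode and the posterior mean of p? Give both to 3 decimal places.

Posterior: Beta(1+49, 1+20) = Beta(50, 21).
Mode = (50−1)/(50+21−2) = 49/69 = 0.710.
With a flat prior the MAP equals the MLE, 49/69.
Mean = 50/(50+21) = 50/71 = 0.704.

MAP = 0.710, posterior mean = 0.704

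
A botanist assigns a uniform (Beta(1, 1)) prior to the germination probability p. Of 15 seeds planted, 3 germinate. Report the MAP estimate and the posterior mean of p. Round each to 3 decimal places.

MAP = 0.200, posterior mean = 0.235

Posterior: Beta(1+3, 1+12) = Beta(4, 13).
Mode = (4−1)/(4+13−2) = 3/15 = 0.200.
With a flat prior the MAP equals the MLE, 3/15.
Mean = 4/(4+13) = 4/17 = 0.235.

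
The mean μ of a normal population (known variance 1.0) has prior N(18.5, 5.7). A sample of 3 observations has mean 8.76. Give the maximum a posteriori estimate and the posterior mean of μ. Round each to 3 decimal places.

Posterior for μ is Normal. Precision-weighted mean: (1/5.7·18.5 + 3/1.0·8.76) / (1/5.7 + 3/1.0) = 9.298.
A Normal posterior is symmetric, so mode = mean.

μ_MAP = 9.298, E[μ|data] = 9.298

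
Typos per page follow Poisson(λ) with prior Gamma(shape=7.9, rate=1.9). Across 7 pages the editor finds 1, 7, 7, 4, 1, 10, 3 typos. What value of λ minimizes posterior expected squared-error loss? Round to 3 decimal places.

4.596

Σ counts = 33. Posterior: Gamma(shape = 7.9+33 = 40.9, rate = 1.9+7 = 8.9).
Mode = (α−1)/β = 39.9/8.9 = 4.483.
Mean = α/β = 40.9/8.9 = 4.596.
Squared-error loss ⇒ the optimal estimator is the posterior mean.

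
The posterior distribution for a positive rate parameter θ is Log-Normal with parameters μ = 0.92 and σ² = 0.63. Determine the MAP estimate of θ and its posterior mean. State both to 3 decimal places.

Mode = exp(μ − σ²) = exp(0.29) = 1.336.
Mean = exp(μ + σ²/2) = exp(1.235) = 3.438.
The posterior is right-skewed, so the mean exceeds the mode.

MAP: 1.336. Posterior mean: 3.438.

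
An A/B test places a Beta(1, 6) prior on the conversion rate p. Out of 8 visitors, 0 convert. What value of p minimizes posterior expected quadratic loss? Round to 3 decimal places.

Posterior: Beta(1+0, 6+8) = Beta(1, 14).
Since α = 1 ≤ 1 and β > 1, the Beta density is monotone decreasing on [0,1]; the mode is at 0.
Mean = 1/(1+14) = 0.067.
Quadratic loss ⇒ the optimal estimator is the posterior mean.

0.067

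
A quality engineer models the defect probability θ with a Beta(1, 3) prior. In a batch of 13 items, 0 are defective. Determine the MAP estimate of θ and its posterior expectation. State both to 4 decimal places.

MAP: 0.0000. Posterior mean: 0.0588.

Posterior: Beta(1+0, 3+13) = Beta(1, 16).
Since α = 1 ≤ 1 and β > 1, the Beta density is monotone decreasing on [0,1]; the mode is at 0.
Mean = 1/(1+16) = 0.0588.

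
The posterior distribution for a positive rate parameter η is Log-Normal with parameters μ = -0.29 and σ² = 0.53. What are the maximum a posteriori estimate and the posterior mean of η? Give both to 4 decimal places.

MAP = 0.4404; posterior mean = 0.9753

Mode = exp(μ − σ²) = exp(-0.82) = 0.4404.
Mean = exp(μ + σ²/2) = exp(-0.025) = 0.9753.
Right-skewed posterior ⇒ mode < mean.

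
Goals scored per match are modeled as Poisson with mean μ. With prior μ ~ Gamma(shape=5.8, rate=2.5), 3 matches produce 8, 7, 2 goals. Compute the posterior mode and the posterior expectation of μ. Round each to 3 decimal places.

μ_MAP = 3.964, E[μ|data] = 4.145

Σ counts = 17. Posterior: Gamma(shape = 5.8+17 = 22.8, rate = 2.5+3 = 5.5).
Mode = (α−1)/β = 21.8/5.5 = 3.964.
Mean = α/β = 22.8/5.5 = 4.145.
The mean is pulled above the mode by the posterior's right skew.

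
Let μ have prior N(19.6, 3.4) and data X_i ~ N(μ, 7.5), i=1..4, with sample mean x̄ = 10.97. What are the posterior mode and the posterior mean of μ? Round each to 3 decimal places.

Posterior for μ is Normal. Precision-weighted mean: (1/3.4·19.6 + 4/7.5·10.97) / (1/3.4 + 4/7.5) = 14.038.
A Normal posterior is symmetric, so mode = mean.

MAP = 14.038, posterior mean = 14.038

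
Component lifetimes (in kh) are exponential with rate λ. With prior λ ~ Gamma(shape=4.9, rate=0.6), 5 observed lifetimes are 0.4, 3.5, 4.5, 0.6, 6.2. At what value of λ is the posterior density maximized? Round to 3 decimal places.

0.563

Σ times = 15.2. Posterior: Gamma(shape = 4.9+5 = 9.9, rate = 0.6+15.2 = 15.8).
Mode = (α−1)/β = 8.9/15.8 = 0.563.
Mean = α/β = 9.9/15.8 = 0.627.
This is the posterior mode — the MAP estimate.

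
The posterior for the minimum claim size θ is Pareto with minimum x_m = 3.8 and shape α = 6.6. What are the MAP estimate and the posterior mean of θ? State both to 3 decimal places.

The Pareto density is strictly decreasing on [x_m, ∞), so the mode is x_m = 3.800.
Mean = α·x_m/(α−1) = 6.6·3.8/5.6 = 4.479.

MAP estimate = 3.800, posterior mean = 4.479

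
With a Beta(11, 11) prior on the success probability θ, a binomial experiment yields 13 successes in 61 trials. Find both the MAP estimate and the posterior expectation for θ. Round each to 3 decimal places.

Posterior: Beta(11+13, 11+48) = Beta(24, 59).
Mode = (24−1)/(24+59−2) = 23/81 = 0.284.
Mean = 24/(24+59) = 24/83 = 0.289.

MAP: 0.284. Posterior mean: 0.289.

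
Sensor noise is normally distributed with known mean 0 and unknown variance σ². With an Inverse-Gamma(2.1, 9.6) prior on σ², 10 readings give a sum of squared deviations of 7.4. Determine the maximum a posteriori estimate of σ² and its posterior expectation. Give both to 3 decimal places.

Posterior: Inverse-Gamma(shape = 2.1+10/2 = 7.1, scale = 9.6+7.4/2 = 13.3).
Mode = β/(α+1) = 13.3/8.1 = 1.642.
Mean = β/(α−1) = 13.3/6.1 = 2.180.
Mean > mode: the posterior has a right tail.

MAP = 1.642, posterior mean = 2.180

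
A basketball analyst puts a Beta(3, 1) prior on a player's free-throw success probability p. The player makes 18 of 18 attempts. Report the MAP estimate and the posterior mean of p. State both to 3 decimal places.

p_MAP = 1.000, E[p|data] = 0.955

Posterior: Beta(3+18, 1+0) = Beta(21, 1).
Since β = 1 ≤ 1 and α > 1, the Beta density is monotone increasing on [0,1]; the mode is at 1.
Mean = 21/(21+1) = 0.955.
The mean is pulled below the mode by the posterior's left skew.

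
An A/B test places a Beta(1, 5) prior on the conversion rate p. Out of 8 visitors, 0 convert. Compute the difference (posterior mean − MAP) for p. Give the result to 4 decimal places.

Posterior: Beta(1+0, 5+8) = Beta(1, 13).
Since α = 1 ≤ 1 and β > 1, the Beta density is monotone decreasing on [0,1]; the mode is at 0.
Mean = 1/(1+13) = 0.0714.
Difference = 0.0714 − 0.0000 = 0.0714.

0.0714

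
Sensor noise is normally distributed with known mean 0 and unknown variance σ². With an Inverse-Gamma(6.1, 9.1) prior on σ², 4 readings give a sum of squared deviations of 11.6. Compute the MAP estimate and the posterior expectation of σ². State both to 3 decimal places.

Posterior: Inverse-Gamma(shape = 6.1+4/2 = 8.1, scale = 9.1+11.6/2 = 14.9).
Mode = β/(α+1) = 14.9/9.1 = 1.637.
Mean = β/(α−1) = 14.9/7.1 = 2.099.
The mean is pulled above the mode by the posterior's right skew.

MAP = 1.637, posterior mean = 2.099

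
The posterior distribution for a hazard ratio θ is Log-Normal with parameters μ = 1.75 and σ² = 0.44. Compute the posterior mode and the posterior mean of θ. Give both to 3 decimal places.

MAP = 3.706; posterior mean = 7.171

Mode = exp(μ − σ²) = exp(1.31) = 3.706.
Mean = exp(μ + σ²/2) = exp(1.970) = 7.171.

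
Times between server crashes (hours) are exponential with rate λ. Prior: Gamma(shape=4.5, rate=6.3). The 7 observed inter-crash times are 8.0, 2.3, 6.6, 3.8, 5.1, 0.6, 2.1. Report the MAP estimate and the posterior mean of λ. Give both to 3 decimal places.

Σ times = 28.5. Posterior: Gamma(shape = 4.5+7 = 11.5, rate = 6.3+28.5 = 34.8).
Mode = (α−1)/β = 10.5/34.8 = 0.302.
Mean = α/β = 11.5/34.8 = 0.330.
The mean is pulled above the mode by the posterior's right skew.

MAP = 0.302; posterior mean = 0.330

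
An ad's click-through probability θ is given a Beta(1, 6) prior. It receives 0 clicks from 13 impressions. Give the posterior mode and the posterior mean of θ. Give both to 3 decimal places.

posterior mode = 0.000, posterior mean = 0.050

Posterior: Beta(1+0, 6+13) = Beta(1, 19).
Since α = 1 ≤ 1 and β > 1, the Beta density is monotone decreasing on [0,1]; the mode is at 0.
Mean = 1/(1+19) = 0.050.
Mean > mode: the posterior has a right tail.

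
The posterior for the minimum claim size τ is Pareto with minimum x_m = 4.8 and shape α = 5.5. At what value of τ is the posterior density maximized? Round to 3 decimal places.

4.800

The Pareto density is strictly decreasing on [x_m, ∞), so the mode is x_m = 4.800.
Mean = α·x_m/(α−1) = 5.5·4.8/4.5 = 5.867.
This is the posterior mode — the MAP estimate.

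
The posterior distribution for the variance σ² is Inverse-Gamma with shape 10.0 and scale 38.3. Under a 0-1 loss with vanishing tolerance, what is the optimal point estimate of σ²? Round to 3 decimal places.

3.482

Mode = β/(α+1) = 38.3/11.0 = 3.482.
Mean = β/(α−1) = 38.3/9.0 = 4.256.
This is the posterior mode — the MAP estimate.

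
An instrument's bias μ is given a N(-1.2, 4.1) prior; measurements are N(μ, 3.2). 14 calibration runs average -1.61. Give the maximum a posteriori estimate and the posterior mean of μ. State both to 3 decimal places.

Posterior for μ is Normal. Precision-weighted mean: (1/4.1·-1.2 + 14/3.2·-1.61) / (1/4.1 + 14/3.2) = -1.588.
A Normal posterior is symmetric, so mode = mean.

MAP = -1.588, posterior mean = -1.588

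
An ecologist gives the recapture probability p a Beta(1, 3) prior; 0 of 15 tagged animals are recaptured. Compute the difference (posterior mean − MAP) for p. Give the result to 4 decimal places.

Posterior: Beta(1+0, 3+15) = Beta(1, 18).
Since α = 1 ≤ 1 and β > 1, the Beta density is monotone decreasing on [0,1]; the mode is at 0.
Mean = 1/(1+18) = 0.0526.
Difference = 0.0526 − 0.0000 = 0.0526.

0.0526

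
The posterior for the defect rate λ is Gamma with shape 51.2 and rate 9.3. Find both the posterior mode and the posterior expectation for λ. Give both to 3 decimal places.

posterior mode = 5.398, posterior expectation = 5.505

Mode = (α−1)/β = 50.2/9.3 = 5.398.
Mean = α/β = 51.2/9.3 = 5.505.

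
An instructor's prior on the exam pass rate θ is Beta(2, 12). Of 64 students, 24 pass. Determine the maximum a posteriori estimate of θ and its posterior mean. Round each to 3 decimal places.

Posterior: Beta(2+24, 12+40) = Beta(26, 52).
Mode = (26−1)/(26+52−2) = 25/76 = 0.329.
Mean = 26/(26+52) = 26/78 = 0.333.

θ_MAP = 0.329, E[θ|data] = 0.333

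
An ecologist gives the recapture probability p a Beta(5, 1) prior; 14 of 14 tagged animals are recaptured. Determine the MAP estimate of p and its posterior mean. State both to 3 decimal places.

MAP = 1.000; posterior mean = 0.950

Posterior: Beta(5+14, 1+0) = Beta(19, 1).
Since β = 1 ≤ 1 and α > 1, the Beta density is monotone increasing on [0,1]; the mode is at 1.
Mean = 19/(19+1) = 0.950.
The posterior is left-skewed, so the mode exceeds the mean.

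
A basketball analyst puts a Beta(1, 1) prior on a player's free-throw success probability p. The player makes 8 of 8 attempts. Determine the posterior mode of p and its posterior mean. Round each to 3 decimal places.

Posterior: Beta(1+8, 1+0) = Beta(9, 1).
Since β = 1 ≤ 1 and α > 1, the Beta density is monotone increasing on [0,1]; the mode is at 1.
Mean = 9/(9+1) = 0.900.

MAP = 1.000, posterior mean = 0.900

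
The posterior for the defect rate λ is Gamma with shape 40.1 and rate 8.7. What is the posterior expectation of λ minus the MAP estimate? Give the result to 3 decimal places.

Mode = (α−1)/β = 39.1/8.7 = 4.494.
Mean = α/β = 40.1/8.7 = 4.609.
Difference = 4.609 − 4.494 = 0.115.
Right-skewed posterior ⇒ mode < mean.

0.115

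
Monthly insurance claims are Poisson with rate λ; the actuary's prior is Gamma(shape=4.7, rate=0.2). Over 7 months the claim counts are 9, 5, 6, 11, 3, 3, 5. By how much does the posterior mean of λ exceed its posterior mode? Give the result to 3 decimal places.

Σ counts = 42. Posterior: Gamma(shape = 4.7+42 = 46.7, rate = 0.2+7 = 7.2).
Mode = (α−1)/β = 45.7/7.2 = 6.347.
Mean = α/β = 46.7/7.2 = 6.486.
Difference = 6.486 − 6.347 = 0.139.

0.139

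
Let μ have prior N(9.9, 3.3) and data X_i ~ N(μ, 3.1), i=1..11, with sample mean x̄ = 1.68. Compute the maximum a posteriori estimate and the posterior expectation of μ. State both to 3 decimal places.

maximum a posteriori estimate = 2.327, posterior expectation = 2.327

Posterior for μ is Normal. Precision-weighted mean: (1/3.3·9.9 + 11/3.1·1.68) / (1/3.3 + 11/3.1) = 2.327.
A Normal posterior is symmetric, so mode = mean.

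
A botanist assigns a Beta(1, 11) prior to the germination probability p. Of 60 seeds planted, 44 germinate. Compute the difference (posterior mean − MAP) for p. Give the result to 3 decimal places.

Posterior: Beta(1+44, 11+16) = Beta(45, 27).
Mode = (45−1)/(45+27−2) = 44/70 = 0.629.
Mean = 45/(45+27) = 45/72 = 0.625.
Difference = 0.625 − 0.629 = -0.004.
Mode > mean: the posterior has a left tail.

-0.004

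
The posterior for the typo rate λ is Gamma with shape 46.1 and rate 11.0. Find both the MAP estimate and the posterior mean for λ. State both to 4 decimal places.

MAP = 4.1000; posterior mean = 4.1909

Mode = (α−1)/β = 45.1/11.0 = 4.1000.
Mean = α/β = 46.1/11.0 = 4.1909.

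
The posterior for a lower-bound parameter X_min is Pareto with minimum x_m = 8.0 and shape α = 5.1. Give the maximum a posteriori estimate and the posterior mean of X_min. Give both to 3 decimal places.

The Pareto density is strictly decreasing on [x_m, ∞), so the mode is x_m = 8.000.
Mean = α·x_m/(α−1) = 5.1·8.0/4.1 = 9.951.
Right-skewed posterior ⇒ mode < mean.

X_min_MAP = 8.000, E[X_min|data] = 9.951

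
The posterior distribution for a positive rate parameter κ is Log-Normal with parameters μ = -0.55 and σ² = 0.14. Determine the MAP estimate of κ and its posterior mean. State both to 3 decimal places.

Mode = exp(μ − σ²) = exp(-0.69) = 0.502.
Mean = exp(μ + σ²/2) = exp(-0.480) = 0.619.

MAP = 0.502, posterior mean = 0.619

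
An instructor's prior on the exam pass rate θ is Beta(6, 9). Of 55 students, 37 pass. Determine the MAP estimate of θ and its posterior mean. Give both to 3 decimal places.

MAP estimate = 0.618, posterior mean = 0.614

Posterior: Beta(6+37, 9+18) = Beta(43, 27).
Mode = (43−1)/(43+27−2) = 42/68 = 0.618.
Mean = 43/(43+27) = 43/70 = 0.614.
The posterior is left-skewed, so the mode exceeds the mean.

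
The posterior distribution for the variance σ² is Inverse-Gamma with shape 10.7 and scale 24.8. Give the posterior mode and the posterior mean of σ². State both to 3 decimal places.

Mode = β/(α+1) = 24.8/11.7 = 2.120.
Mean = β/(α−1) = 24.8/9.7 = 2.557.

MAP = 2.120, posterior mean = 2.557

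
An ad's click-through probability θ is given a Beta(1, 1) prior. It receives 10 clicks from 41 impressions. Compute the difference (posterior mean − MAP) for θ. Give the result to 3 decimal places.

0.012

Posterior: Beta(1+10, 1+31) = Beta(11, 32).
Mode = (11−1)/(11+32−2) = 10/41 = 0.244.
With a flat prior the MAP equals the MLE, 10/41.
Mean = 11/(11+32) = 11/43 = 0.256.
Difference = 0.256 − 0.244 = 0.012.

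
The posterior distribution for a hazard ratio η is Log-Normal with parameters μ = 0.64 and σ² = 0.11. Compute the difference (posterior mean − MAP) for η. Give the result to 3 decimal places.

Mode = exp(μ − σ²) = exp(0.53) = 1.699.
Mean = exp(μ + σ²/2) = exp(0.695) = 2.004.
Difference = 2.004 − 1.699 = 0.305.
Mean > mode: the posterior has a right tail.

0.305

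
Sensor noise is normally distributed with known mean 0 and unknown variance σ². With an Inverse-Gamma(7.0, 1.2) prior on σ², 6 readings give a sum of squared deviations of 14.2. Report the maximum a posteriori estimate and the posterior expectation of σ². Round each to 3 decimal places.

Posterior: Inverse-Gamma(shape = 7.0+6/2 = 10.0, scale = 1.2+14.2/2 = 8.3).
Mode = β/(α+1) = 8.3/11.0 = 0.755.
Mean = β/(α−1) = 8.3/9.0 = 0.922.

maximum a posteriori estimate = 0.755, posterior expectation = 0.922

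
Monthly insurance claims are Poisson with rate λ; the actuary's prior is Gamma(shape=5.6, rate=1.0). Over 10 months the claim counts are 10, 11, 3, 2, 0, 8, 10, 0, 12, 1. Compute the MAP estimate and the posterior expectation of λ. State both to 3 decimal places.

MAP: 5.600. Posterior mean: 5.691.

Σ counts = 57. Posterior: Gamma(shape = 5.6+57 = 62.6, rate = 1.0+10 = 11.0).
Mode = (α−1)/β = 61.6/11.0 = 5.600.
Mean = α/β = 62.6/11.0 = 5.691.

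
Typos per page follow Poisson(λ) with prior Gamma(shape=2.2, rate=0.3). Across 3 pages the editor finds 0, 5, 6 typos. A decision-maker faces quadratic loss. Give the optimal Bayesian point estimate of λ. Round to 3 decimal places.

Σ counts = 11. Posterior: Gamma(shape = 2.2+11 = 13.2, rate = 0.3+3 = 3.3).
Mode = (α−1)/β = 12.2/3.3 = 3.697.
Mean = α/β = 13.2/3.3 = 4.000.
Quadratic loss ⇒ the optimal estimator is the posterior mean.

4.000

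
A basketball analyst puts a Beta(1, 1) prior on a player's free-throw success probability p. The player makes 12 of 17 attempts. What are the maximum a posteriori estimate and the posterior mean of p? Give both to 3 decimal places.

MAP = 0.706, posterior mean = 0.684

Posterior: Beta(1+12, 1+5) = Beta(13, 6).
Mode = (13−1)/(13+6−2) = 12/17 = 0.706.
Mean = 13/(13+6) = 13/19 = 0.684.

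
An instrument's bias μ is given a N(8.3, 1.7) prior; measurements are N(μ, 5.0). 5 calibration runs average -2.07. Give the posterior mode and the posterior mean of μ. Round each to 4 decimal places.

posterior mode = 1.7707, posterior mean = 1.7707

Posterior for μ is Normal. Precision-weighted mean: (1/1.7·8.3 + 5/5.0·-2.07) / (1/1.7 + 5/5.0) = 1.7707.
A Normal posterior is symmetric, so mode = mean.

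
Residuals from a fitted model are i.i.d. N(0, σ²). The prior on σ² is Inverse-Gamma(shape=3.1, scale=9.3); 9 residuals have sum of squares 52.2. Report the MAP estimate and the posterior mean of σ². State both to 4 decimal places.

Posterior: Inverse-Gamma(shape = 3.1+9/2 = 7.6, scale = 9.3+52.2/2 = 35.4).
Mode = β/(α+1) = 35.4/8.6 = 4.1163.
Mean = β/(α−1) = 35.4/6.6 = 5.3636.
The posterior is right-skewed, so the mean exceeds the mode.

σ²_MAP = 4.1163, E[σ²|data] = 5.3636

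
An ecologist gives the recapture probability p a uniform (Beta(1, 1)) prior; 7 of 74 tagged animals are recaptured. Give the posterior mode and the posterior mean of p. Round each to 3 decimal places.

Posterior: Beta(1+7, 1+67) = Beta(8, 68).
Mode = (8−1)/(8+68−2) = 7/74 = 0.095.
With a flat prior the MAP equals the MLE, 7/74.
Mean = 8/(8+68) = 8/76 = 0.105.
Mean > mode: the posterior has a right tail.

MAP: 0.095. Posterior mean: 0.105.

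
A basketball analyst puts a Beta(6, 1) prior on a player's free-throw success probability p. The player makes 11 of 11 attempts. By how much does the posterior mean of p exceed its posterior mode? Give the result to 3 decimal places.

-0.056

Posterior: Beta(6+11, 1+0) = Beta(17, 1).
Since β = 1 ≤ 1 and α > 1, the Beta density is monotone increasing on [0,1]; the mode is at 1.
Mean = 17/(17+1) = 0.944.
Difference = 0.944 − 1.000 = -0.056.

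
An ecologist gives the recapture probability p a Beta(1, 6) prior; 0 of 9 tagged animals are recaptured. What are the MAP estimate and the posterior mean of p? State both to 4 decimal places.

Posterior: Beta(1+0, 6+9) = Beta(1, 15).
Since α = 1 ≤ 1 and β > 1, the Beta density is monotone decreasing on [0,1]; the mode is at 0.
Mean = 1/(1+15) = 0.0625.
Mean > mode: the posterior has a right tail.

MAP estimate = 0.0000, posterior mean = 0.0625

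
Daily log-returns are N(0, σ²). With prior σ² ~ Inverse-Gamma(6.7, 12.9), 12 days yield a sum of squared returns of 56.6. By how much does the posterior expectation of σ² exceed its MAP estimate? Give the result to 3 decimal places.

0.514

Posterior: Inverse-Gamma(shape = 6.7+12/2 = 12.7, scale = 12.9+56.6/2 = 41.2).
Mode = β/(α+1) = 41.2/13.7 = 3.007.
Mean = β/(α−1) = 41.2/11.7 = 3.521.
Difference = 3.521 − 3.007 = 0.514.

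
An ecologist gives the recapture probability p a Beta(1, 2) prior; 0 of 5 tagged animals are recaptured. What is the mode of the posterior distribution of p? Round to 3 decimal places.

Posterior: Beta(1+0, 2+5) = Beta(1, 7).
Since α = 1 ≤ 1 and β > 1, the Beta density is monotone decreasing on [0,1]; the mode is at 0.
Mean = 1/(1+7) = 0.125.
This is the posterior mode — the MAP estimate.

0.000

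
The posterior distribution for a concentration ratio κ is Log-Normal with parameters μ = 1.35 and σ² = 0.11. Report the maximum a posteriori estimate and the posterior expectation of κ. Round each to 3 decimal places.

Mode = exp(μ − σ²) = exp(1.24) = 3.456.
Mean = exp(μ + σ²/2) = exp(1.405) = 4.076.
The mean is pulled above the mode by the posterior's right skew.

MAP = 3.456; posterior mean = 4.076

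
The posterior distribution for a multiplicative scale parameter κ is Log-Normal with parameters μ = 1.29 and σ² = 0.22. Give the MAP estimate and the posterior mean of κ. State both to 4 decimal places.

Mode = exp(μ − σ²) = exp(1.07) = 2.9154.
Mean = exp(μ + σ²/2) = exp(1.400) = 4.0552.

κ_MAP = 2.9154, E[κ|data] = 4.0552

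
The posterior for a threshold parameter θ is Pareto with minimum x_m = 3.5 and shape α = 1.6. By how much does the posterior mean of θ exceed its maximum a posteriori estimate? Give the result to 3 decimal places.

The Pareto density is strictly decreasing on [x_m, ∞), so the mode is x_m = 3.500.
Mean = α·x_m/(α−1) = 1.6·3.5/0.6 = 9.333.
Difference = 9.333 − 3.500 = 5.833.

5.833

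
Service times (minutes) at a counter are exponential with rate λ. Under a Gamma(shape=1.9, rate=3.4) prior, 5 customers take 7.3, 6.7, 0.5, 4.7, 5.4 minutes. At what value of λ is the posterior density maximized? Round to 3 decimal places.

0.211

Σ times = 24.6. Posterior: Gamma(shape = 1.9+5 = 6.9, rate = 3.4+24.6 = 28.0).
Mode = (α−1)/β = 5.9/28.0 = 0.211.
Mean = α/β = 6.9/28.0 = 0.246.
This is the posterior mode — the MAP estimate.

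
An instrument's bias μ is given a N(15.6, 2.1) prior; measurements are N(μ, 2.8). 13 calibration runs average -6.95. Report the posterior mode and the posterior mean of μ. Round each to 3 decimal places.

posterior mode = -4.852, posterior mean = -4.852

Posterior for μ is Normal. Precision-weighted mean: (1/2.1·15.6 + 13/2.8·-6.95) / (1/2.1 + 13/2.8) = -4.852.
A Normal posterior is symmetric, so mode = mean.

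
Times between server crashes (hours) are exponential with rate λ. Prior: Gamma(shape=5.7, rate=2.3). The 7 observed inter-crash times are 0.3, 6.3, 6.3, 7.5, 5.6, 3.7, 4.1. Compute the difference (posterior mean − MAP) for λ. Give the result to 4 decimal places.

0.0277

Σ times = 33.8. Posterior: Gamma(shape = 5.7+7 = 12.7, rate = 2.3+33.8 = 36.1).
Mode = (α−1)/β = 11.7/36.1 = 0.3241.
Mean = α/β = 12.7/36.1 = 0.3518.
Difference = 0.3518 − 0.3241 = 0.0277.
The posterior is right-skewed, so the mean exceeds the mode.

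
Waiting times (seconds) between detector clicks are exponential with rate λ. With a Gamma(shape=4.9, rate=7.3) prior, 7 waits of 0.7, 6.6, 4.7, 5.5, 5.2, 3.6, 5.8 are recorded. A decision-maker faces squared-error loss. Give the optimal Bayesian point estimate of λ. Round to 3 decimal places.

Σ times = 32.1. Posterior: Gamma(shape = 4.9+7 = 11.9, rate = 7.3+32.1 = 39.4).
Mode = (α−1)/β = 10.9/39.4 = 0.277.
Mean = α/β = 11.9/39.4 = 0.302.
Squared-error loss ⇒ the optimal estimator is the posterior mean.

0.302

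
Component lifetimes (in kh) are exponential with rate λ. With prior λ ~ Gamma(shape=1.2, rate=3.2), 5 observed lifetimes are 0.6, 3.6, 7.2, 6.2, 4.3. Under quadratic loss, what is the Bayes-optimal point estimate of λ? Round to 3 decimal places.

Σ times = 21.9. Posterior: Gamma(shape = 1.2+5 = 6.2, rate = 3.2+21.9 = 25.1).
Mode = (α−1)/β = 5.2/25.1 = 0.207.
Mean = α/β = 6.2/25.1 = 0.247.
Quadratic loss ⇒ the optimal estimator is the posterior mean.

0.247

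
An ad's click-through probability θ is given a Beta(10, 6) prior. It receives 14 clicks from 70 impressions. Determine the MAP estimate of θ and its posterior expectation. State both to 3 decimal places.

MAP: 0.274. Posterior mean: 0.279.

Posterior: Beta(10+14, 6+56) = Beta(24, 62).
Mode = (24−1)/(24+62−2) = 23/84 = 0.274.
Mean = 24/(24+62) = 24/86 = 0.279.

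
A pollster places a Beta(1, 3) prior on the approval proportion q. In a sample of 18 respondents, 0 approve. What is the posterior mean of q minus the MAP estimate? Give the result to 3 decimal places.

Posterior: Beta(1+0, 3+18) = Beta(1, 21).
Since α = 1 ≤ 1 and β > 1, the Beta density is monotone decreasing on [0,1]; the mode is at 0.
Mean = 1/(1+21) = 0.045.
Difference = 0.045 − 0.000 = 0.045.

0.045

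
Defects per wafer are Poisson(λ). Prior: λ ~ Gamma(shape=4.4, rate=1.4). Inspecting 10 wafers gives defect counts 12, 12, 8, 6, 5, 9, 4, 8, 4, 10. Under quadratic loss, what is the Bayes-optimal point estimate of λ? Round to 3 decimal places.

7.228

Σ counts = 78. Posterior: Gamma(shape = 4.4+78 = 82.4, rate = 1.4+10 = 11.4).
Mode = (α−1)/β = 81.4/11.4 = 7.140.
Mean = α/β = 82.4/11.4 = 7.228.
Quadratic loss ⇒ the optimal estimator is the posterior mean.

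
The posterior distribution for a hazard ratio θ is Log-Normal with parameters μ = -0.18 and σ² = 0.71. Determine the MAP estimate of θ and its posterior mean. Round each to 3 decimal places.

Mode = exp(μ − σ²) = exp(-0.89) = 0.411.
Mean = exp(μ + σ²/2) = exp(0.175) = 1.191.
The posterior is right-skewed, so the mean exceeds the mode.

θ_MAP = 0.411, E[θ|data] = 1.191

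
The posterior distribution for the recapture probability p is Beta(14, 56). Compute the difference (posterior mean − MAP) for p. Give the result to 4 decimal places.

Mode = (14−1)/(14+56−2) = 13/68 = 0.1912.
Mean = 14/(14+56) = 14/70 = 0.2000.
Difference = 0.2000 − 0.1912 = 0.0088.
The mean is pulled above the mode by the posterior's right skew.

0.0088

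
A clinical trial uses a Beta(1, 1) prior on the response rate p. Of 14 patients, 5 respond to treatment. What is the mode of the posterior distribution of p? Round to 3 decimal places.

0.357

Posterior: Beta(1+5, 1+9) = Beta(6, 10).
Mode = (6−1)/(6+10−2) = 5/14 = 0.357.
Mean = 6/(6+10) = 6/16 = 0.375.
This is the posterior mode — the MAP estimate.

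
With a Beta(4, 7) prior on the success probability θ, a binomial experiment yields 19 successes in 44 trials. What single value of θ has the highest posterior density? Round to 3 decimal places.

Posterior: Beta(4+19, 7+25) = Beta(23, 32).
Mode = (23−1)/(23+32−2) = 22/53 = 0.415.
Mean = 23/(23+32) = 23/55 = 0.418.
This is the posterior mode — the MAP estimate.

0.415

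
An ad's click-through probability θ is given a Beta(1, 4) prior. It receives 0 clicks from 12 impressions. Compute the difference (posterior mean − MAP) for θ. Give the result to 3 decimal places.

0.059

Posterior: Beta(1+0, 4+12) = Beta(1, 16).
Since α = 1 ≤ 1 and β > 1, the Beta density is monotone decreasing on [0,1]; the mode is at 0.
Mean = 1/(1+16) = 0.059.
Difference = 0.059 − 0.000 = 0.059.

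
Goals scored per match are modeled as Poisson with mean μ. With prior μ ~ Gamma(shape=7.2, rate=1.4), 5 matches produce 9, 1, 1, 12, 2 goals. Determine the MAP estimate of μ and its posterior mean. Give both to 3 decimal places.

Σ counts = 25. Posterior: Gamma(shape = 7.2+25 = 32.2, rate = 1.4+5 = 6.4).
Mode = (α−1)/β = 31.2/6.4 = 4.875.
Mean = α/β = 32.2/6.4 = 5.031.

MAP: 4.875. Posterior mean: 5.031.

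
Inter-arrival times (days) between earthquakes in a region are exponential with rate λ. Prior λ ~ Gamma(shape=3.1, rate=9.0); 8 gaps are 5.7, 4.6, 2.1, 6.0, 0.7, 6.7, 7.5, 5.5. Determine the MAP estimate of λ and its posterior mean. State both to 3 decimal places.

MAP estimate = 0.211, posterior mean = 0.232

Σ times = 38.8. Posterior: Gamma(shape = 3.1+8 = 11.1, rate = 9.0+38.8 = 47.8).
Mode = (α−1)/β = 10.1/47.8 = 0.211.
Mean = α/β = 11.1/47.8 = 0.232.
The mean is pulled above the mode by the posterior's right skew.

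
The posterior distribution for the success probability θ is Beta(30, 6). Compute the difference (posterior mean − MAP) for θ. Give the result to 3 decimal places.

Mode = (30−1)/(30+6−2) = 29/34 = 0.853.
Mean = 30/(30+6) = 30/36 = 0.833.
Difference = 0.833 − 0.853 = -0.020.

-0.020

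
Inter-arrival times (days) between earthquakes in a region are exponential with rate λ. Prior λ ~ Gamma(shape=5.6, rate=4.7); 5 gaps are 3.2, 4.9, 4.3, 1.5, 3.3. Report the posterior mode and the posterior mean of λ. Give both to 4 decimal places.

MAP = 0.4384, posterior mean = 0.4840

Σ times = 17.2. Posterior: Gamma(shape = 5.6+5 = 10.6, rate = 4.7+17.2 = 21.9).
Mode = (α−1)/β = 9.6/21.9 = 0.4384.
Mean = α/β = 10.6/21.9 = 0.4840.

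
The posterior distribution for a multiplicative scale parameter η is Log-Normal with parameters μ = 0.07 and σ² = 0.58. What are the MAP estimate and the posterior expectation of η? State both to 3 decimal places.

MAP: 0.600. Posterior mean: 1.433.

Mode = exp(μ − σ²) = exp(-0.51) = 0.600.
Mean = exp(μ + σ²/2) = exp(0.360) = 1.433.
The mean is pulled above the mode by the posterior's right skew.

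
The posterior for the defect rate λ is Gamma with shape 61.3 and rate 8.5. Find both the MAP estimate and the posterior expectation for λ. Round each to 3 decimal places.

Mode = (α−1)/β = 60.3/8.5 = 7.094.
Mean = α/β = 61.3/8.5 = 7.212.
The mean is pulled above the mode by the posterior's right skew.

MAP: 7.094. Posterior mean: 7.212.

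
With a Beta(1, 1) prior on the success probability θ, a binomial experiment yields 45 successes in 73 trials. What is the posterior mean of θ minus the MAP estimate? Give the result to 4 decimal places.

-0.0031

Posterior: Beta(1+45, 1+28) = Beta(46, 29).
Mode = (46−1)/(46+29−2) = 45/73 = 0.6164.
With a flat prior the MAP equals the MLE, 45/73.
Mean = 46/(46+29) = 46/75 = 0.6133.
Difference = 0.6133 − 0.6164 = -0.0031.
The posterior is left-skewed, so the mode exceeds the mean.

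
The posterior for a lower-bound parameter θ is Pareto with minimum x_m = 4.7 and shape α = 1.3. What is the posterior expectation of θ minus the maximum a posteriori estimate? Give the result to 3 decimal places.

The Pareto density is strictly decreasing on [x_m, ∞), so the mode is x_m = 4.700.
Mean = α·x_m/(α−1) = 1.3·4.7/0.3 = 20.367.
Difference = 20.367 − 4.700 = 15.667.
The posterior is right-skewed, so the mean exceeds the mode.

15.667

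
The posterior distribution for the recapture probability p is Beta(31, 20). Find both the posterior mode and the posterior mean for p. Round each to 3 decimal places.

MAP = 0.612; posterior mean = 0.608

Mode = (31−1)/(31+20−2) = 30/49 = 0.612.
Mean = 31/(31+20) = 31/51 = 0.608.
The mean is pulled below the mode by the posterior's left skew.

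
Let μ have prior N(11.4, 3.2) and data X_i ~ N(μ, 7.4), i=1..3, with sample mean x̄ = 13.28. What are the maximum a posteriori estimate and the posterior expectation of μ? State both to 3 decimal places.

Posterior for μ is Normal. Precision-weighted mean: (1/3.2·11.4 + 3/7.4·13.28) / (1/3.2 + 3/7.4) = 12.462.
A Normal posterior is symmetric, so mode = mean.

MAP = 12.462; posterior mean = 12.462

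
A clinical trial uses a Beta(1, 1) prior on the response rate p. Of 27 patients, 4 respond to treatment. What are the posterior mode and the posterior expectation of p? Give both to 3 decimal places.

MAP: 0.148. Posterior mean: 0.172.

Posterior: Beta(1+4, 1+23) = Beta(5, 24).
Mode = (5−1)/(5+24−2) = 4/27 = 0.148.
With a flat prior the MAP equals the MLE, 4/27.
Mean = 5/(5+24) = 5/29 = 0.172.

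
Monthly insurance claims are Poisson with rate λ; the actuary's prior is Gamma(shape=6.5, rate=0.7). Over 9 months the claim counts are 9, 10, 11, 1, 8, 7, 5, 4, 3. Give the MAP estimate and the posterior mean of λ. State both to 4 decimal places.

Σ counts = 58. Posterior: Gamma(shape = 6.5+58 = 64.5, rate = 0.7+9 = 9.7).
Mode = (α−1)/β = 63.5/9.7 = 6.5464.
Mean = α/β = 64.5/9.7 = 6.6495.

MAP = 6.5464; posterior mean = 6.6495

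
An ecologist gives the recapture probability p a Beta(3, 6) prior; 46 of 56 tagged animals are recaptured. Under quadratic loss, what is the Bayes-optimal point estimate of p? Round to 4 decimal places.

0.7538

Posterior: Beta(3+46, 6+10) = Beta(49, 16).
Mode = (49−1)/(49+16−2) = 48/63 = 0.7619.
Mean = 49/(49+16) = 49/65 = 0.7538.
Quadratic loss ⇒ the optimal estimator is the posterior mean.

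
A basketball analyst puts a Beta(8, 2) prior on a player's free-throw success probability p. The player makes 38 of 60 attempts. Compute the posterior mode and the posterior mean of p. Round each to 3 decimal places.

MAP: 0.662. Posterior mean: 0.657.

Posterior: Beta(8+38, 2+22) = Beta(46, 24).
Mode = (46−1)/(46+24−2) = 45/68 = 0.662.
Mean = 46/(46+24) = 46/70 = 0.657.
The mean is pulled below the mode by the posterior's left skew.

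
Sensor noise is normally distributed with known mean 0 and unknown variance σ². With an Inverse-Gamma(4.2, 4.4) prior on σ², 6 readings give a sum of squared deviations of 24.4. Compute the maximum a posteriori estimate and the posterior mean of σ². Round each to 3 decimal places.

MAP: 2.024. Posterior mean: 2.677.

Posterior: Inverse-Gamma(shape = 4.2+6/2 = 7.2, scale = 4.4+24.4/2 = 16.6).
Mode = β/(α+1) = 16.6/8.2 = 2.024.
Mean = β/(α−1) = 16.6/6.2 = 2.677.
The posterior is right-skewed, so the mean exceeds the mode.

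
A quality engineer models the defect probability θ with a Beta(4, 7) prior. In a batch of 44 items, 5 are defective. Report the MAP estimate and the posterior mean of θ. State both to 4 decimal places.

Posterior: Beta(4+5, 7+39) = Beta(9, 46).
Mode = (9−1)/(9+46−2) = 8/53 = 0.1509.
Mean = 9/(9+46) = 9/55 = 0.1636.
The posterior is right-skewed, so the mean exceeds the mode.

MAP estimate = 0.1509, posterior mean = 0.1636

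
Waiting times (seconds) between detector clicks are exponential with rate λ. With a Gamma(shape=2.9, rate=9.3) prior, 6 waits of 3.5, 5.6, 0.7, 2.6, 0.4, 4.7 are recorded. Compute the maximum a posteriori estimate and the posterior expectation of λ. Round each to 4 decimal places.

Σ times = 17.5. Posterior: Gamma(shape = 2.9+6 = 8.9, rate = 9.3+17.5 = 26.8).
Mode = (α−1)/β = 7.9/26.8 = 0.2948.
Mean = α/β = 8.9/26.8 = 0.3321.

MAP: 0.2948. Posterior mean: 0.3321.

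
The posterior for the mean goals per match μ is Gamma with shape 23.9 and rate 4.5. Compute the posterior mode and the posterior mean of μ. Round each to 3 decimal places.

MAP = 5.089, posterior mean = 5.311

Mode = (α−1)/β = 22.9/4.5 = 5.089.
Mean = α/β = 23.9/4.5 = 5.311.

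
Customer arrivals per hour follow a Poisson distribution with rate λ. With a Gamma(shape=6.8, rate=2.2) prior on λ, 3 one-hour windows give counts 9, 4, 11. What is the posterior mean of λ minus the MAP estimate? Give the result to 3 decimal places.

Σ counts = 24. Posterior: Gamma(shape = 6.8+24 = 30.8, rate = 2.2+3 = 5.2).
Mode = (α−1)/β = 29.8/5.2 = 5.731.
Mean = α/β = 30.8/5.2 = 5.923.
Difference = 5.923 − 5.731 = 0.192.

0.192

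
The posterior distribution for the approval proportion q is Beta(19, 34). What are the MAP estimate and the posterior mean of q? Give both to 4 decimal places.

Mode = (19−1)/(19+34−2) = 18/51 = 0.3529.
Mean = 19/(19+34) = 19/53 = 0.3585.
Mean > mode: the posterior has a right tail.

MAP = 0.3529; posterior mean = 0.3585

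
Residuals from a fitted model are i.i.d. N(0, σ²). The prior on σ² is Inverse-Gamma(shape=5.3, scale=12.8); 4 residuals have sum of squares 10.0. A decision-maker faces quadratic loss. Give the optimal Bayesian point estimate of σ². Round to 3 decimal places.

2.825

Posterior: Inverse-Gamma(shape = 5.3+4/2 = 7.3, scale = 12.8+10.0/2 = 17.8).
Mode = β/(α+1) = 17.8/8.3 = 2.145.
Mean = β/(α−1) = 17.8/6.3 = 2.825.
Quadratic loss ⇒ the optimal estimator is the posterior mean.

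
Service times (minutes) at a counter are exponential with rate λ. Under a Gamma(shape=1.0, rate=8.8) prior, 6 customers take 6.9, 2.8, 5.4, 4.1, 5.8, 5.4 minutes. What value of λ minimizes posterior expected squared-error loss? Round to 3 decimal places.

Σ times = 30.4. Posterior: Gamma(shape = 1.0+6 = 7.0, rate = 8.8+30.4 = 39.2).
Mode = (α−1)/β = 6.0/39.2 = 0.153.
Mean = α/β = 7.0/39.2 = 0.179.
Squared-error loss ⇒ the optimal estimator is the posterior mean.

0.179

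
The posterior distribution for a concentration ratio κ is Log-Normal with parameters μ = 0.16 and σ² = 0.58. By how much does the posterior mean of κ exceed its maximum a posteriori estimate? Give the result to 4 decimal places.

0.9113

Mode = exp(μ − σ²) = exp(-0.42) = 0.6570.
Mean = exp(μ + σ²/2) = exp(0.450) = 1.5683.
Difference = 1.5683 − 0.6570 = 0.9113.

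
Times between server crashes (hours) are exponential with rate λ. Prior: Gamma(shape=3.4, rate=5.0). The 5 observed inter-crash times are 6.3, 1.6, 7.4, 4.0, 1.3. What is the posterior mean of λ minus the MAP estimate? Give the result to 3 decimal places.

Σ times = 20.6. Posterior: Gamma(shape = 3.4+5 = 8.4, rate = 5.0+20.6 = 25.6).
Mode = (α−1)/β = 7.4/25.6 = 0.289.
Mean = α/β = 8.4/25.6 = 0.328.
Difference = 0.328 − 0.289 = 0.039.
Right-skewed posterior ⇒ mode < mean.

0.039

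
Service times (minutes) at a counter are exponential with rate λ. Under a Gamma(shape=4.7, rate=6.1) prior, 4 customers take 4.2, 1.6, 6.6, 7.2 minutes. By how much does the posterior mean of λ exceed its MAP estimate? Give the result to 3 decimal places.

0.039

Σ times = 19.6. Posterior: Gamma(shape = 4.7+4 = 8.7, rate = 6.1+19.6 = 25.7).
Mode = (α−1)/β = 7.7/25.7 = 0.300.
Mean = α/β = 8.7/25.7 = 0.339.
Difference = 0.339 − 0.300 = 0.039.
The mean is pulled above the mode by the posterior's right skew.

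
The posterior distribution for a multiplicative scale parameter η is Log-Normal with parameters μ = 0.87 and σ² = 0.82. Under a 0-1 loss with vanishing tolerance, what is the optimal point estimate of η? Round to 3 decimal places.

Mode = exp(μ − σ²) = exp(0.05) = 1.051.
Mean = exp(μ + σ²/2) = exp(1.280) = 3.597.
This is the posterior mode — the MAP estimate.

1.051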